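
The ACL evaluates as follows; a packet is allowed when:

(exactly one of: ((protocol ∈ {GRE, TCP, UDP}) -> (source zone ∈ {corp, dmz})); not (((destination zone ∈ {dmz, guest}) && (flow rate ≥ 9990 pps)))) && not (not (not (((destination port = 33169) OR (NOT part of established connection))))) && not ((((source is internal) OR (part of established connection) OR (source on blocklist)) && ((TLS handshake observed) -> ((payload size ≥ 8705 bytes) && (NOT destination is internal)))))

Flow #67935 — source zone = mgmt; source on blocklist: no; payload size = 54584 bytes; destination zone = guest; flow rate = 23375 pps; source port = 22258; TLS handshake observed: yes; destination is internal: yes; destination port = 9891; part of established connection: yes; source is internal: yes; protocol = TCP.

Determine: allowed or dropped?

Atomic conditions:
  protocol ∈ {GRE, TCP, UDP}: TCP is in the set → true
  source zone ∈ {corp, dmz}: mgmt is not in the set → false
  destination zone ∈ {dmz, guest}: guest is in the set → true
  flow rate ≥ 9990 pps: 23375 ≥ 9990 is true
  destination port = 33169: 9891 == 33169 is false
  NOT part of established connection: yes → false
  source is internal: yes → true
  part of established connection: yes → true
  source on blocklist: no → false
  TLS handshake observed: yes → true
  payload size ≥ 8705 bytes: 54584 ≥ 8705 is true
  NOT destination is internal: yes → false
Combine:
[1.1] true → false = false
[1.2.1] true AND true = true
[1.2] NOT true = false
[1] exactly-one(false, false) = false
[2.1.1.1] false OR false = false
[2.1.1] NOT false = true
[2.1] NOT true = false
[2] NOT false = true
[3.1.1] true OR true OR false = true
[3.1.2.2] true AND false = false
[3.1.2] true → false = false
[3.1] true AND false = false
[3] NOT false = true
[root] false AND true AND true = false
Overall: false → dropped

Dropped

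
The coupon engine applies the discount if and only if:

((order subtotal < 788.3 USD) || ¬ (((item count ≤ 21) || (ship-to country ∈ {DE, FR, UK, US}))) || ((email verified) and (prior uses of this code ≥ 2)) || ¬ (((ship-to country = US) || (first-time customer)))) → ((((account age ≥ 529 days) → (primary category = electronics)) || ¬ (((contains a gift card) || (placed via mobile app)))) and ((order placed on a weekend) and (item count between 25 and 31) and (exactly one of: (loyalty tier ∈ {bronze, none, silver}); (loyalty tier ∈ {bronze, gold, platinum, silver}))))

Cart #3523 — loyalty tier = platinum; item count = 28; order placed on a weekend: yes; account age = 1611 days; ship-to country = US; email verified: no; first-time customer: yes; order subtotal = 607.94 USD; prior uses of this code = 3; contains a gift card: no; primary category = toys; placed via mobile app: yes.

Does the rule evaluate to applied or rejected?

Rejected

Atomic conditions:
  order subtotal < 788.3 USD: 607.94 < 788.3 is true
  item count ≤ 21: 28 ≤ 21 is false
  ship-to country ∈ {DE, FR, UK, US}: US is in the set → true
  email verified: no → false
  prior uses of this code ≥ 2: 3 ≥ 2 is true
  ship-to country = US: US == US is true
  first-time customer: yes → true
  account age ≥ 529 days: 1611 ≥ 529 is true
  primary category = electronics: toys == electronics is false
  contains a gift card: no → false
  placed via mobile app: yes → true
  order placed on a weekend: yes → true
  item count between 25 and 31: 28 in [25, 31] is true
  loyalty tier ∈ {bronze, none, silver}: platinum is not in the set → false
  loyalty tier ∈ {bronze, gold, platinum, silver}: platinum is in the set → true
Combine:
[1.2.1] false OR true = true
[1.2] NOT true = false
[1.3] false AND true = false
[1.4.1] true OR true = true
[1.4] NOT true = false
[1] true OR false OR false OR false = true
[2.1.1] true → false = false
[2.1.2.1] false OR true = true
[2.1.2] NOT true = false
[2.1] false OR false = false
[2.2.3] exactly-one(false, true) = true
[2.2] true AND true AND true = true
[2] false AND true = false
[root] true → false = false
Overall: false → rejected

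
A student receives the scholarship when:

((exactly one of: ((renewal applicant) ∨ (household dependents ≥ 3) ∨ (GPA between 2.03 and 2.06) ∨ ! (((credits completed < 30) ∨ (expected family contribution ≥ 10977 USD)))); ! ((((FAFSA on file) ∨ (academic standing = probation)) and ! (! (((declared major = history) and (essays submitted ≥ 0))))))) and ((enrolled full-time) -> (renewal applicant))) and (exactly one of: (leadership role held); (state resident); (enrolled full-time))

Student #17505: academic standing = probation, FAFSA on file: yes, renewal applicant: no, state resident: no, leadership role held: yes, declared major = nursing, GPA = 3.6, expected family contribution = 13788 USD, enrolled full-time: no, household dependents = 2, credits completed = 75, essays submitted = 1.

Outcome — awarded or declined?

Awarded

Atomic conditions:
  renewal applicant: no → false
  household dependents ≥ 3: 2 ≥ 3 is false
  GPA between 2.03 and 2.06: 3.6 in [2.03, 2.06] is false
  credits completed < 30: 75 < 30 is false
  expected family contribution ≥ 10977 USD: 13788 ≥ 10977 is true
  FAFSA on file: yes → true
  academic standing = probation: probation == probation is true
  declared major = history: nursing == history is false
  essays submitted ≥ 0: 1 ≥ 0 is true
  enrolled full-time: no → false
  leadership role held: yes → true
  state resident: no → false
Combine:
[1.1.1.4.1] false OR true = true
[1.1.1.4] NOT true = false
[1.1.1] false OR false OR false OR false = false
[1.1.2.1.1] true OR true = true
[1.1.2.1.2.1.1] false AND true = false
[1.1.2.1.2.1] NOT false = true
[1.1.2.1.2] NOT true = false
[1.1.2.1] true AND false = false
[1.1.2] NOT false = true
[1.1] exactly-one(false, true) = true
[1.2] false → false (antecedent false ⇒ implication holds) = true
[1] true AND true = true
[2] exactly-one(true, false, false) = true
[root] true AND true = true
Overall: true → awarded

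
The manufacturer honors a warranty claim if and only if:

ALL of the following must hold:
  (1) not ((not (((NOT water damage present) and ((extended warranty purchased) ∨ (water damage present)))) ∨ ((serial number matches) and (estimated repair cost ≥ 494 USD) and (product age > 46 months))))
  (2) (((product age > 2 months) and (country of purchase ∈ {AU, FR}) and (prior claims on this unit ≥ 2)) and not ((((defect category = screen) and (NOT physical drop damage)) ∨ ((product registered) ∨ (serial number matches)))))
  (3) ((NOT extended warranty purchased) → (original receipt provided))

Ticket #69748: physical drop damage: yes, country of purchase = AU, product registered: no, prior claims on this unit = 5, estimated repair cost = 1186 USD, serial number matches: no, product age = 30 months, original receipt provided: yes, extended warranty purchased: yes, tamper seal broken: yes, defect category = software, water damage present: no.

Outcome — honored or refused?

Atomic conditions:
  NOT water damage present: no → true
  extended warranty purchased: yes → true
  water damage present: no → false
  serial number matches: no → false
  estimated repair cost ≥ 494 USD: 1186 ≥ 494 is true
  product age > 46 months: 30 > 46 is false
  product age > 2 months: 30 > 2 is true
  country of purchase ∈ {AU, FR}: AU is in the set → true
  prior claims on this unit ≥ 2: 5 ≥ 2 is true
  defect category = screen: software == screen is false
  NOT physical drop damage: yes → false
  product registered: no → false
  NOT extended warranty purchased: yes → false
  original receipt provided: yes → true
Combine:
[1.1.1.1.2] true OR false = true
[1.1.1.1] true AND true = true
[1.1.1] NOT true = false
[1.1.2] false AND true AND false = false
[1.1] false OR false = false
[1] NOT false = true
[2.1] true AND true AND true = true
[2.2.1.1] false AND false = false
[2.2.1.2] false OR false = false
[2.2.1] false OR false = false
[2.2] NOT false = true
[2] true AND true = true
[3] false → true (antecedent false ⇒ implication holds) = true
[root] true AND true AND true = true
Overall: true → honored

Honored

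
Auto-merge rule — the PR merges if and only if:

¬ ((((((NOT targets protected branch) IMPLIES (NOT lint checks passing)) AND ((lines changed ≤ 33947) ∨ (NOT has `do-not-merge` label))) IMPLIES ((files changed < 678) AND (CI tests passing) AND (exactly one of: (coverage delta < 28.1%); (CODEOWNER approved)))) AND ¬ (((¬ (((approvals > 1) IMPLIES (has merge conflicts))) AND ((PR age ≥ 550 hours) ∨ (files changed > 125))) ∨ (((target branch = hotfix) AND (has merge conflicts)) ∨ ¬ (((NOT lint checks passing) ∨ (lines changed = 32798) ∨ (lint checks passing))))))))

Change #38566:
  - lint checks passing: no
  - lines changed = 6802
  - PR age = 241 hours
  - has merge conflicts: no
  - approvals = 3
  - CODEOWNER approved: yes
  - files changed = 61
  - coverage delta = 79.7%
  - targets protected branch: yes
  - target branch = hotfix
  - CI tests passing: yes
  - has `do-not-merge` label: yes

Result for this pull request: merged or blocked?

Atomic conditions:
  NOT targets protected branch: yes → false
  NOT lint checks passing: no → true
  lines changed ≤ 33947: 6802 ≤ 33947 is true
  NOT has `do-not-merge` label: yes → false
  files changed < 678: 61 < 678 is true
  CI tests passing: yes → true
  coverage delta < 28.1%: 79.7 < 28.1 is false
  CODEOWNER approved: yes → true
  approvals > 1: 3 > 1 is true
  has merge conflicts: no → false
  PR age ≥ 550 hours: 241 ≥ 550 is false
  files changed > 125: 61 > 125 is false
  target branch = hotfix: hotfix == hotfix is true
  lines changed = 32798: 6802 == 32798 is false
  lint checks passing: no → false
Combine:
[1.1.1.1] false → true (antecedent false ⇒ implication holds) = true
[1.1.1.2] true OR false = true
[1.1.1] true AND true = true
[1.1.2.3] exactly-one(false, true) = true
[1.1.2] true AND true AND true = true
[1.1] true → true = true
[1.2.1.1.1.1] true → false = false
[1.2.1.1.1] NOT false = true
[1.2.1.1.2] false OR false = false
[1.2.1.1] true AND false = false
[1.2.1.2.1] true AND false = false
[1.2.1.2.2.1] true OR false OR false = true
[1.2.1.2.2] NOT true = false
[1.2.1.2] false OR false = false
[1.2.1] false OR false = false
[1.2] NOT false = true
[1] true AND true = true
[root] NOT true = false
Overall: false → blocked

Blocked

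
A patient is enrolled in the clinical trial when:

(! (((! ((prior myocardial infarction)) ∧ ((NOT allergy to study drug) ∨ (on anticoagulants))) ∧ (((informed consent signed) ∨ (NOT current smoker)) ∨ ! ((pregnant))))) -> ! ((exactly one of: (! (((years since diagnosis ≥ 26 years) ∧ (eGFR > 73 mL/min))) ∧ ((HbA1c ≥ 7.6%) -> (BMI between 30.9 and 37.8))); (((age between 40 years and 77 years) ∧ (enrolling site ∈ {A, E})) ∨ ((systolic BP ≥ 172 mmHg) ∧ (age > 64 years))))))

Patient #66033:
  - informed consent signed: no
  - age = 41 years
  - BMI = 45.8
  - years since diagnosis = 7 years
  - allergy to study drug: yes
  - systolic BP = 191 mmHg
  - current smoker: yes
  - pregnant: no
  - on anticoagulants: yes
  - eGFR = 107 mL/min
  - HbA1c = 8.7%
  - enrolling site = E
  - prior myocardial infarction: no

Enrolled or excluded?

Enrolled

Atomic conditions:
  prior myocardial infarction: no → false
  NOT allergy to study drug: yes → false
  on anticoagulants: yes → true
  informed consent signed: no → false
  NOT current smoker: yes → false
  pregnant: no → false
  years since diagnosis ≥ 26 years: 7 ≥ 26 is false
  eGFR > 73 mL/min: 107 > 73 is true
  HbA1c ≥ 7.6%: 8.7 ≥ 7.6 is true
  BMI between 30.9 and 37.8: 45.8 in [30.9, 37.8] is false
  age between 40 years and 77 years: 41 in [40, 77] is true
  enrolling site ∈ {A, E}: E is in the set → true
  systolic BP ≥ 172 mmHg: 191 ≥ 172 is true
  age > 64 years: 41 > 64 is false
Combine:
[1.1.1.1] NOT false = true
[1.1.1.2] false OR true = true
[1.1.1] true AND true = true
[1.1.2.1] false OR false = false
[1.1.2.2] NOT false = true
[1.1.2] false OR true = true
[1.1] true AND true = true
[1] NOT true = false
[2.1.1.1.1] false AND true = false
[2.1.1.1] NOT false = true
[2.1.1.2] true → false = false
[2.1.1] true AND false = false
[2.1.2.1] true AND true = true
[2.1.2.2] true AND false = false
[2.1.2] true OR false = true
[2.1] exactly-one(false, true) = true
[2] NOT true = false
[root] false → false (antecedent false ⇒ implication holds) = true
Overall: true → enrolled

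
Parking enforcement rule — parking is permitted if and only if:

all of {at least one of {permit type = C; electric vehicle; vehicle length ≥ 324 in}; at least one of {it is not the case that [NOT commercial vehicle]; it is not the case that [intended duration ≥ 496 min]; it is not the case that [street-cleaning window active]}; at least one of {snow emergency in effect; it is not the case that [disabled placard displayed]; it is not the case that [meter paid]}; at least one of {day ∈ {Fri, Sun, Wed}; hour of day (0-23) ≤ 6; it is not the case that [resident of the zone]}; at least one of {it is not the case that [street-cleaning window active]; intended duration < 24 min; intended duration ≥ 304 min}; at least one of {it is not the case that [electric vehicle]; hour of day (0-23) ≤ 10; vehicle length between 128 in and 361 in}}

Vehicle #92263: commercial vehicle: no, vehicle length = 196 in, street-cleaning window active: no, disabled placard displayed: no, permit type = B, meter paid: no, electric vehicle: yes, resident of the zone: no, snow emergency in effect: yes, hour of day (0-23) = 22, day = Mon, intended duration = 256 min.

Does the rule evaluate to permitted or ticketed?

Atomic conditions:
  permit type = C: B == C is false
  electric vehicle: yes → true
  vehicle length ≥ 324 in: 196 ≥ 324 is false
  NOT commercial vehicle: no → true
  intended duration ≥ 496 min: 256 ≥ 496 is false
  street-cleaning window active: no → false
  snow emergency in effect: yes → true
  disabled placard displayed: no → false
  meter paid: no → false
  day ∈ {Fri, Sun, Wed}: Mon is not in the set → false
  hour of day (0-23) ≤ 6: 22 ≤ 6 is false
  resident of the zone: no → false
  intended duration < 24 min: 256 < 24 is false
  intended duration ≥ 304 min: 256 ≥ 304 is false
  hour of day (0-23) ≤ 10: 22 ≤ 10 is false
  vehicle length between 128 in and 361 in: 196 in [128, 361] is true
Combine:
[1] false OR true OR false = true
[2.1] NOT true = false
[2.2] NOT false = true
[2.3] NOT false = true
[2] false OR true OR true = true
[3.2] NOT false = true
[3.3] NOT false = true
[3] true OR true OR true = true
[4.3] NOT false = true
[4] false OR false OR true = true
[5.1] NOT false = true
[5] true OR false OR false = true
[6.1] NOT true = false
[6] false OR false OR true = true
[root] true AND true AND true AND true AND true AND true = true
Overall: true → permitted

Permitted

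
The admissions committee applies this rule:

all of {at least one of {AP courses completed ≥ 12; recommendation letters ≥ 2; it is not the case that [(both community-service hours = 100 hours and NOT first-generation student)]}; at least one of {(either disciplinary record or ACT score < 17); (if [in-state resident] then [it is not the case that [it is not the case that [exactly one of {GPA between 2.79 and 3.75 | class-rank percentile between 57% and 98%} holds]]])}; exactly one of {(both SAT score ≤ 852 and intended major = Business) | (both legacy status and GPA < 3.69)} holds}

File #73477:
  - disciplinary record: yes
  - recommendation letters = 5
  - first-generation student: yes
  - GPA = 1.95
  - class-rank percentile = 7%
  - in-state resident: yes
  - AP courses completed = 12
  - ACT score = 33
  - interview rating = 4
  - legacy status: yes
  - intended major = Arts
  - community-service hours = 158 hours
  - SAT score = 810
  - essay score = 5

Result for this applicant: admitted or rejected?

Atomic conditions:
  AP courses completed ≥ 12: 12 ≥ 12 is true
  recommendation letters ≥ 2: 5 ≥ 2 is true
  community-service hours = 100 hours: 158 == 100 is false
  NOT first-generation student: yes → false
  disciplinary record: yes → true
  ACT score < 17: 33 < 17 is false
  in-state resident: yes → true
  GPA between 2.79 and 3.75: 1.95 in [2.79, 3.75] is false
  class-rank percentile between 57% and 98%: 7 in [57, 98] is false
  SAT score ≤ 852: 810 ≤ 852 is true
  intended major = Business: Arts == Business is false
  legacy status: yes → true
  GPA < 3.69: 1.95 < 3.69 is true
Combine:
[1.3.1] false AND false = false
[1.3] NOT false = true
[1] true OR true OR true = true
[2.1] true OR false = true
[2.2.2.1.1] exactly-one(false, false) = false
[2.2.2.1] NOT false = true
[2.2.2] NOT true = false
[2.2] true → false = false
[2] true OR false = true
[3.1] true AND false = false
[3.2] true AND true = true
[3] exactly-one(false, true) = true
[root] true AND true AND true = true
Overall: true → admitted

Admitted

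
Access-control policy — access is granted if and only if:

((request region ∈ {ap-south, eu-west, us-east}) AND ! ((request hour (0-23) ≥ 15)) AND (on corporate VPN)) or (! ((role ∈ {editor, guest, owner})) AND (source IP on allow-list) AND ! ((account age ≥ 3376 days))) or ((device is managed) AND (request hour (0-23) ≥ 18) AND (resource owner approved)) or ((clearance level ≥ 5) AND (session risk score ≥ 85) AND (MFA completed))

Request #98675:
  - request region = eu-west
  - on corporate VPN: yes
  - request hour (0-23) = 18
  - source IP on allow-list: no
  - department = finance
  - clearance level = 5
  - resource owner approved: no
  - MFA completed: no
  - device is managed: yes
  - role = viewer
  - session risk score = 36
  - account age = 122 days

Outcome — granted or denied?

Denied

Atomic conditions:
  request region ∈ {ap-south, eu-west, us-east}: eu-west is in the set → true
  request hour (0-23) ≥ 15: 18 ≥ 15 is true
  on corporate VPN: yes → true
  role ∈ {editor, guest, owner}: viewer is not in the set → false
  source IP on allow-list: no → false
  account age ≥ 3376 days: 122 ≥ 3376 is false
  device is managed: yes → true
  request hour (0-23) ≥ 18: 18 ≥ 18 is true
  resource owner approved: no → false
  clearance level ≥ 5: 5 ≥ 5 is true
  session risk score ≥ 85: 36 ≥ 85 is false
  MFA completed: no → false
Combine:
[1.2] NOT true = false
[1] true AND false AND true = false
[2.1] NOT false = true
[2.3] NOT false = true
[2] true AND false AND true = false
[3] true AND true AND false = false
[4] true AND false AND false = false
[root] false OR false OR false OR false = false
Overall: false → denied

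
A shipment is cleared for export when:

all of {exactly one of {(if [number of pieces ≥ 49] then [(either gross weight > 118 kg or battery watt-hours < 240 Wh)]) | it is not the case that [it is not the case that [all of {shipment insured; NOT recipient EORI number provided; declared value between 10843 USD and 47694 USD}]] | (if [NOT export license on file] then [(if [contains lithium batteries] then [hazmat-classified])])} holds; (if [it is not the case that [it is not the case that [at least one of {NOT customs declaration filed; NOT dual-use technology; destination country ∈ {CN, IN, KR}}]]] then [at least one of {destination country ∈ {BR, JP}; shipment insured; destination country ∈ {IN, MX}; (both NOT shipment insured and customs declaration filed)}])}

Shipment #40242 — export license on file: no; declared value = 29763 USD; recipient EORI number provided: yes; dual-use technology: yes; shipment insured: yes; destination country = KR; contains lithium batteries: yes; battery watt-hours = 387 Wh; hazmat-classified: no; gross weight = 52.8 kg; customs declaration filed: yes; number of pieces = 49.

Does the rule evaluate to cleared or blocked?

Atomic conditions:
  number of pieces ≥ 49: 49 ≥ 49 is true
  gross weight > 118 kg: 52.8 > 118 is false
  battery watt-hours < 240 Wh: 387 < 240 is false
  shipment insured: yes → true
  NOT recipient EORI number provided: yes → false
  declared value between 10843 USD and 47694 USD: 29763 in [10843, 47694] is true
  NOT export license on file: no → true
  contains lithium batteries: yes → true
  hazmat-classified: no → false
  NOT customs declaration filed: yes → false
  NOT dual-use technology: yes → false
  destination country ∈ {CN, IN, KR}: KR is in the set → true
  destination country ∈ {BR, JP}: KR is not in the set → false
  destination country ∈ {IN, MX}: KR is not in the set → false
  NOT shipment insured: yes → false
  customs declaration filed: yes → true
Combine:
[1.1.2] false OR false = false
[1.1] true → false = false
[1.2.1.1] true AND false AND true = false
[1.2.1] NOT false = true
[1.2] NOT true = false
[1.3.2] true → false = false
[1.3] true → false = false
[1] exactly-one(false, false, false) = false
[2.1.1.1] false OR false OR true = true
[2.1.1] NOT true = false
[2.1] NOT false = true
[2.2.4] false AND true = false
[2.2] false OR true OR false OR false = true
[2] true → true = true
[root] false AND true = false
Overall: false → blocked

Blocked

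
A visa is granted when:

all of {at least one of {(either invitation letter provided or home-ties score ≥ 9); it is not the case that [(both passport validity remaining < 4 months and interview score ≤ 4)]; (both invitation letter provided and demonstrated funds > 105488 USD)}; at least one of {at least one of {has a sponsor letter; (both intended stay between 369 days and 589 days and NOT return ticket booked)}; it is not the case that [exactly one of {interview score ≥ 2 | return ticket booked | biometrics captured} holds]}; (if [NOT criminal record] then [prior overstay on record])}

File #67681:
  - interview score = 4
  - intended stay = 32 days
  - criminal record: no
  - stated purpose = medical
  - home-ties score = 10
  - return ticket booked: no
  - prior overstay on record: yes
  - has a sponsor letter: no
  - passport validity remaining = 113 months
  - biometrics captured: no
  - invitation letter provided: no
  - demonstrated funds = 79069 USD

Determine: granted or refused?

Refused

Atomic conditions:
  invitation letter provided: no → false
  home-ties score ≥ 9: 10 ≥ 9 is true
  passport validity remaining < 4 months: 113 < 4 is false
  interview score ≤ 4: 4 ≤ 4 is true
  demonstrated funds > 105488 USD: 79069 > 105488 is false
  has a sponsor letter: no → false
  intended stay between 369 days and 589 days: 32 in [369, 589] is false
  NOT return ticket booked: no → true
  interview score ≥ 2: 4 ≥ 2 is true
  return ticket booked: no → false
  biometrics captured: no → false
  NOT criminal record: no → true
  prior overstay on record: yes → true
Combine:
[1.1] false OR true = true
[1.2.1] false AND true = false
[1.2] NOT false = true
[1.3] false AND false = false
[1] true OR true OR false = true
[2.1.2] false AND true = false
[2.1] false OR false = false
[2.2.1] exactly-one(true, false, false) = true
[2.2] NOT true = false
[2] false OR false = false
[3] true → true = true
[root] true AND false AND true = false
Overall: false → refused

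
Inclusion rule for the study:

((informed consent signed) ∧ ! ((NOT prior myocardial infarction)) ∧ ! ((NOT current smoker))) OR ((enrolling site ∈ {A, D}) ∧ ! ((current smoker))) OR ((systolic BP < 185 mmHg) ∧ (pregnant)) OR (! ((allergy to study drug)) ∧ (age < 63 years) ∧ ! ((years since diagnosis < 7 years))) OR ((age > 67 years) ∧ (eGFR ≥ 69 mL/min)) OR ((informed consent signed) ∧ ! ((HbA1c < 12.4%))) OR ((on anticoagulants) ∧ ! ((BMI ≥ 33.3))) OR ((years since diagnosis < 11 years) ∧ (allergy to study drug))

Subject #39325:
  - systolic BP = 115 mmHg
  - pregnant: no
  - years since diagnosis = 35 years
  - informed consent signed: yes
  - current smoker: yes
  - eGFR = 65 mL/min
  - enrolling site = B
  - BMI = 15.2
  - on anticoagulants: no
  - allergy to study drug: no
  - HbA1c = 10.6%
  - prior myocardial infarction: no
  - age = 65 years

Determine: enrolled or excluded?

Excluded

Atomic conditions:
  informed consent signed: yes → true
  NOT prior myocardial infarction: no → true
  NOT current smoker: yes → false
  enrolling site ∈ {A, D}: B is not in the set → false
  current smoker: yes → true
  systolic BP < 185 mmHg: 115 < 185 is true
  pregnant: no → false
  allergy to study drug: no → false
  age < 63 years: 65 < 63 is false
  years since diagnosis < 7 years: 35 < 7 is false
  age > 67 years: 65 > 67 is false
  eGFR ≥ 69 mL/min: 65 ≥ 69 is false
  HbA1c < 12.4%: 10.6 < 12.4 is true
  on anticoagulants: no → false
  BMI ≥ 33.3: 15.2 ≥ 33.3 is false
  years since diagnosis < 11 years: 35 < 11 is false
Combine:
[1.2] NOT true = false
[1.3] NOT false = true
[1] true AND false AND true = false
[2.2] NOT true = false
[2] false AND false = false
[3] true AND false = false
[4.1] NOT false = true
[4.3] NOT false = true
[4] true AND false AND true = false
[5] false AND false = false
[6.2] NOT true = false
[6] true AND false = false
[7.2] NOT false = true
[7] false AND true = false
[8] false AND false = false
[root] false OR false OR false OR false OR false OR false OR false OR false = false
Overall: false → excluded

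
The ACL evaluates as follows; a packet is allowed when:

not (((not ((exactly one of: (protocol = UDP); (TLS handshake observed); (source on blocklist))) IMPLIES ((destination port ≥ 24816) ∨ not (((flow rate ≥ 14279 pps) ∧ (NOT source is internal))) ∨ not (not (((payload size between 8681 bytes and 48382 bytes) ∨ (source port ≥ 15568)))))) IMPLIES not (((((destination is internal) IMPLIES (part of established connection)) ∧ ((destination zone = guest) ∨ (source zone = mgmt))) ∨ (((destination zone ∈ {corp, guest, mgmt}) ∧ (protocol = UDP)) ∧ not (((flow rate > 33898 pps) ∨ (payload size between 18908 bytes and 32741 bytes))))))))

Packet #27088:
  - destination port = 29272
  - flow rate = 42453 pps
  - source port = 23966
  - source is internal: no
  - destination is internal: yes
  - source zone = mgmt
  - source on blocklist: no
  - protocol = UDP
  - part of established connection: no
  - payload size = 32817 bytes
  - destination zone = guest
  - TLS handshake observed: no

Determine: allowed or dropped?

Atomic conditions:
  protocol = UDP: UDP == UDP is true
  TLS handshake observed: no → false
  source on blocklist: no → false
  destination port ≥ 24816: 29272 ≥ 24816 is true
  flow rate ≥ 14279 pps: 42453 ≥ 14279 is true
  NOT source is internal: no → true
  payload size between 8681 bytes and 48382 bytes: 32817 in [8681, 48382] is true
  source port ≥ 15568: 23966 ≥ 15568 is true
  destination is internal: yes → true
  part of established connection: no → false
  destination zone = guest: guest == guest is true
  source zone = mgmt: mgmt == mgmt is true
  destination zone ∈ {corp, guest, mgmt}: guest is in the set → true
  flow rate > 33898 pps: 42453 > 33898 is true
  payload size between 18908 bytes and 32741 bytes: 32817 in [18908, 32741] is false
Combine:
[1.1.1.1] exactly-one(true, false, false) = true
[1.1.1] NOT true = false
[1.1.2.2.1] true AND true = true
[1.1.2.2] NOT true = false
[1.1.2.3.1.1] true OR true = true
[1.1.2.3.1] NOT true = false
[1.1.2.3] NOT false = true
[1.1.2] true OR false OR true = true
[1.1] false → true (antecedent false ⇒ implication holds) = true
[1.2.1.1.1] true → false = false
[1.2.1.1.2] true OR true = true
[1.2.1.1] false AND true = false
[1.2.1.2.1] true AND true = true
[1.2.1.2.2.1] true OR false = true
[1.2.1.2.2] NOT true = false
[1.2.1.2] true AND false = false
[1.2.1] false OR false = false
[1.2] NOT false = true
[1] true → true = true
[root] NOT true = false
Overall: false → dropped

Dropped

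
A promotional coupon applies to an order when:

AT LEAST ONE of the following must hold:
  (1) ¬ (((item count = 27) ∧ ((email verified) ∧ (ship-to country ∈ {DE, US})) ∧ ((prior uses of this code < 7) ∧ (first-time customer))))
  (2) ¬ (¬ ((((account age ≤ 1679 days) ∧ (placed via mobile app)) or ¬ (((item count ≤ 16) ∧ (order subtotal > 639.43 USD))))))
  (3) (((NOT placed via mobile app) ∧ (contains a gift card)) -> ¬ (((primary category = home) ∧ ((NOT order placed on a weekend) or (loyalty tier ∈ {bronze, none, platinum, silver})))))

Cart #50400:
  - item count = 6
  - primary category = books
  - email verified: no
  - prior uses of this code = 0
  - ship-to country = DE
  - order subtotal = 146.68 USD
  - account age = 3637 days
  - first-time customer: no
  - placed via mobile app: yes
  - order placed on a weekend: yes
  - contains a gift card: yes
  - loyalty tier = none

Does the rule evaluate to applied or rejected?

Atomic conditions:
  item count = 27: 6 == 27 is false
  email verified: no → false
  ship-to country ∈ {DE, US}: DE is in the set → true
  prior uses of this code < 7: 0 < 7 is true
  first-time customer: no → false
  account age ≤ 1679 days: 3637 ≤ 1679 is false
  placed via mobile app: yes → true
  item count ≤ 16: 6 ≤ 16 is true
  order subtotal > 639.43 USD: 146.68 > 639.43 is false
  NOT placed via mobile app: yes → false
  contains a gift card: yes → true
  primary category = home: books == home is false
  NOT order placed on a weekend: yes → false
  loyalty tier ∈ {bronze, none, platinum, silver}: none is in the set → true
Combine:
[1.1.2] false AND true = false
[1.1.3] true AND false = false
[1.1] false AND false AND false = false
[1] NOT false = true
[2.1.1.1] false AND true = false
[2.1.1.2.1] true AND false = false
[2.1.1.2] NOT false = true
[2.1.1] false OR true = true
[2.1] NOT true = false
[2] NOT false = true
[3.1] false AND true = false
[3.2.1.2] false OR true = true
[3.2.1] false AND true = false
[3.2] NOT false = true
[3] false → true (antecedent false ⇒ implication holds) = true
[root] true OR true OR true = true
Overall: true → applied

Applied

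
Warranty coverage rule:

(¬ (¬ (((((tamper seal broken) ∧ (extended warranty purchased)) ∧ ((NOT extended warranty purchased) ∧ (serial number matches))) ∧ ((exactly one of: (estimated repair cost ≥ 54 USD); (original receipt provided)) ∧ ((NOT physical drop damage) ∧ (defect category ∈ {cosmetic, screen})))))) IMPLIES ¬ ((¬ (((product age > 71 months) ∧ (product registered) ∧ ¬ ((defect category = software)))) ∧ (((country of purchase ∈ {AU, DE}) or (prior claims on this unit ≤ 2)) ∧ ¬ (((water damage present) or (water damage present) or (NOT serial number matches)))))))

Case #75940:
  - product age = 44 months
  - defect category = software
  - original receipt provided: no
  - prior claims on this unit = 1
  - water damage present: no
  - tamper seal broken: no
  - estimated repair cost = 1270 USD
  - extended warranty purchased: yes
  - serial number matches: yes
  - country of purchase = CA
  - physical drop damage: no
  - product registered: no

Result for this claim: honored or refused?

Atomic conditions:
  tamper seal broken: no → false
  extended warranty purchased: yes → true
  NOT extended warranty purchased: yes → false
  serial number matches: yes → true
  estimated repair cost ≥ 54 USD: 1270 ≥ 54 is true
  original receipt provided: no → false
  NOT physical drop damage: no → true
  defect category ∈ {cosmetic, screen}: software is not in the set → false
  product age > 71 months: 44 > 71 is false
  product registered: no → false
  defect category = software: software == software is true
  country of purchase ∈ {AU, DE}: CA is not in the set → false
  prior claims on this unit ≤ 2: 1 ≤ 2 is true
  water damage present: no → false
  NOT serial number matches: yes → false
Combine:
[1.1.1.1.1] false AND true = false
[1.1.1.1.2] false AND true = false
[1.1.1.1] false AND false = false
[1.1.1.2.1] exactly-one(true, false) = true
[1.1.1.2.2] true AND false = false
[1.1.1.2] true AND false = false
[1.1.1] false AND false = false
[1.1] NOT false = true
[1] NOT true = false
[2.1.1.1.3] NOT true = false
[2.1.1.1] false AND false AND false = false
[2.1.1] NOT false = true
[2.1.2.1] false OR true = true
[2.1.2.2.1] false OR false OR false = false
[2.1.2.2] NOT false = true
[2.1.2] true AND true = true
[2.1] true AND true = true
[2] NOT true = false
[root] false → false (antecedent false ⇒ implication holds) = true
Overall: true → honored

Honored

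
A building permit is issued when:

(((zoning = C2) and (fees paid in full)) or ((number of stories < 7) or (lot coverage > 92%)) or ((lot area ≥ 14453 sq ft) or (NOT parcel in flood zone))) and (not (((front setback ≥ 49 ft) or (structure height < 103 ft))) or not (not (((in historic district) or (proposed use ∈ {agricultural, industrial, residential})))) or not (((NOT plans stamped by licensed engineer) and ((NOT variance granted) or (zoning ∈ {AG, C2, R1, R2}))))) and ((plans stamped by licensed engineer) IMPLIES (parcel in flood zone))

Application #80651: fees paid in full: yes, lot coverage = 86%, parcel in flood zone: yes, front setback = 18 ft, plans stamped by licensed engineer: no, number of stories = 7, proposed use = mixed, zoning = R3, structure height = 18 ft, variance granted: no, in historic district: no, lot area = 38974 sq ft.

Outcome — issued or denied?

Atomic conditions:
  zoning = C2: R3 == C2 is false
  fees paid in full: yes → true
  number of stories < 7: 7 < 7 is false
  lot coverage > 92%: 86 > 92 is false
  lot area ≥ 14453 sq ft: 38974 ≥ 14453 is true
  NOT parcel in flood zone: yes → false
  front setback ≥ 49 ft: 18 ≥ 49 is false
  structure height < 103 ft: 18 < 103 is true
  in historic district: no → false
  proposed use ∈ {agricultural, industrial, residential}: mixed is not in the set → false
  NOT plans stamped by licensed engineer: no → true
  NOT variance granted: no → true
  zoning ∈ {AG, C2, R1, R2}: R3 is not in the set → false
  plans stamped by licensed engineer: no → false
  parcel in flood zone: yes → true
Combine:
[1.1] false AND true = false
[1.2] false OR false = false
[1.3] true OR false = true
[1] false OR false OR true = true
[2.1.1] false OR true = true
[2.1] NOT true = false
[2.2.1.1] false OR false = false
[2.2.1] NOT false = true
[2.2] NOT true = false
[2.3.1.2] true OR false = true
[2.3.1] true AND true = true
[2.3] NOT true = false
[2] false OR false OR false = false
[3] false → true (antecedent false ⇒ implication holds) = true
[root] true AND false AND true = false
Overall: false → denied

Denied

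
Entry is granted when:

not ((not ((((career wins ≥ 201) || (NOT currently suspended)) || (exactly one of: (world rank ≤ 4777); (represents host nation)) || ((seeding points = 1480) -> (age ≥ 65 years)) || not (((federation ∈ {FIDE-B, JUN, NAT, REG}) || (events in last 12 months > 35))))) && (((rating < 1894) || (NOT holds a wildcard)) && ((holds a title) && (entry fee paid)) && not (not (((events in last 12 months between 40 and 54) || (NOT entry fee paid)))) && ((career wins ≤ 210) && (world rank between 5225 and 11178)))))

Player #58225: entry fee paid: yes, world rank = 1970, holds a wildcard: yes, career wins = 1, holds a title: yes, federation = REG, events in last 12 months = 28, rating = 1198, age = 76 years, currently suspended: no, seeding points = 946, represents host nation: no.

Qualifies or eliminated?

Atomic conditions:
  career wins ≥ 201: 1 ≥ 201 is false
  NOT currently suspended: no → true
  world rank ≤ 4777: 1970 ≤ 4777 is true
  represents host nation: no → false
  seeding points = 1480: 946 == 1480 is false
  age ≥ 65 years: 76 ≥ 65 is true
  federation ∈ {FIDE-B, JUN, NAT, REG}: REG is in the set → true
  events in last 12 months > 35: 28 > 35 is false
  rating < 1894: 1198 < 1894 is true
  NOT holds a wildcard: yes → false
  holds a title: yes → true
  entry fee paid: yes → true
  events in last 12 months between 40 and 54: 28 in [40, 54] is false
  NOT entry fee paid: yes → false
  career wins ≤ 210: 1 ≤ 210 is true
  world rank between 5225 and 11178: 1970 in [5225, 11178] is false
Combine:
[1.1.1.1] false OR true = true
[1.1.1.2] exactly-one(true, false) = true
[1.1.1.3] false → true (antecedent false ⇒ implication holds) = true
[1.1.1.4.1] true OR false = true
[1.1.1.4] NOT true = false
[1.1.1] true OR true OR true OR false = true
[1.1] NOT true = false
[1.2.1] true OR false = true
[1.2.2] true AND true = true
[1.2.3.1.1] false OR false = false
[1.2.3.1] NOT false = true
[1.2.3] NOT true = false
[1.2.4] true AND false = false
[1.2] true AND true AND false AND false = false
[1] false AND false = false
[root] NOT false = true
Overall: true → qualifies

Qualifies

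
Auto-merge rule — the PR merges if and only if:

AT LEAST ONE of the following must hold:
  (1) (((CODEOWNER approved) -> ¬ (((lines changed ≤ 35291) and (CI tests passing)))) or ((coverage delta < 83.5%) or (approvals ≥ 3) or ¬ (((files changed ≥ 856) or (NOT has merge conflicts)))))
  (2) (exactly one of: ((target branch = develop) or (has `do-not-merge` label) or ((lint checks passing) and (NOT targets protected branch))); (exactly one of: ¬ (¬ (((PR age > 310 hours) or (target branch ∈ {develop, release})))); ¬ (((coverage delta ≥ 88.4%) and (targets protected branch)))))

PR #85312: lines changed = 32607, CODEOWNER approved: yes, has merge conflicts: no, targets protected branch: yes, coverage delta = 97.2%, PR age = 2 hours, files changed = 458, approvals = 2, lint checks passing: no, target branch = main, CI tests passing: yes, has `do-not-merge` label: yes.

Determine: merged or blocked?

Atomic conditions:
  CODEOWNER approved: yes → true
  lines changed ≤ 35291: 32607 ≤ 35291 is true
  CI tests passing: yes → true
  coverage delta < 83.5%: 97.2 < 83.5 is false
  approvals ≥ 3: 2 ≥ 3 is false
  files changed ≥ 856: 458 ≥ 856 is false
  NOT has merge conflicts: no → true
  target branch = develop: main == develop is false
  has `do-not-merge` label: yes → true
  lint checks passing: no → false
  NOT targets protected branch: yes → false
  PR age > 310 hours: 2 > 310 is false
  target branch ∈ {develop, release}: main is not in the set → false
  coverage delta ≥ 88.4%: 97.2 ≥ 88.4 is true
  targets protected branch: yes → true
Combine:
[1.1.2.1] true AND true = true
[1.1.2] NOT true = false
[1.1] true → false = false
[1.2.3.1] false OR true = true
[1.2.3] NOT true = false
[1.2] false OR false OR false = false
[1] false OR false = false
[2.1.3] false AND false = false
[2.1] false OR true OR false = true
[2.2.1.1.1] false OR false = false
[2.2.1.1] NOT false = true
[2.2.1] NOT true = false
[2.2.2.1] true AND true = true
[2.2.2] NOT true = false
[2.2] exactly-one(false, false) = false
[2] exactly-one(true, false) = true
[root] false OR true = true
Overall: true → merged

Merged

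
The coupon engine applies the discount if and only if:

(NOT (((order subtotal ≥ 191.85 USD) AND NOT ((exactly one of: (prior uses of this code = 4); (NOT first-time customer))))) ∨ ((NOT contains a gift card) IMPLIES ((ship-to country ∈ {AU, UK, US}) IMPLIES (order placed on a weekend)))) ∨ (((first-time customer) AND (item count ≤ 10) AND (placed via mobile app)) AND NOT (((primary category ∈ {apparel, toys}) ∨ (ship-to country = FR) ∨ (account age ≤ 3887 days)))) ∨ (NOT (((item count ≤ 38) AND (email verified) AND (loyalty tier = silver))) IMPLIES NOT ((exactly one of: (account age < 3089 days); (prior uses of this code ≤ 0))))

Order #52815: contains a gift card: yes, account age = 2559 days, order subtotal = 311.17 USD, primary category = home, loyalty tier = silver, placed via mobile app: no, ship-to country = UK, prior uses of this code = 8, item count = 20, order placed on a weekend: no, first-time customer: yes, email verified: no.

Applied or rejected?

Atomic conditions:
  order subtotal ≥ 191.85 USD: 311.17 ≥ 191.85 is true
  prior uses of this code = 4: 8 == 4 is false
  NOT first-time customer: yes → false
  NOT contains a gift card: yes → false
  ship-to country ∈ {AU, UK, US}: UK is in the set → true
  order placed on a weekend: no → false
  first-time customer: yes → true
  item count ≤ 10: 20 ≤ 10 is false
  placed via mobile app: no → false
  primary category ∈ {apparel, toys}: home is not in the set → false
  ship-to country = FR: UK == FR is false
  account age ≤ 3887 days: 2559 ≤ 3887 is true
  item count ≤ 38: 20 ≤ 38 is true
  email verified: no → false
  loyalty tier = silver: silver == silver is true
  account age < 3089 days: 2559 < 3089 is true
  prior uses of this code ≤ 0: 8 ≤ 0 is false
Combine:
[1.1.1.2.1] exactly-one(false, false) = false
[1.1.1.2] NOT false = true
[1.1.1] true AND true = true
[1.1] NOT true = false
[1.2.2] true → false = false
[1.2] false → false (antecedent false ⇒ implication holds) = true
[1] false OR true = true
[2.1] true AND false AND false = false
[2.2.1] false OR false OR true = true
[2.2] NOT true = false
[2] false AND false = false
[3.1.1] true AND false AND true = false
[3.1] NOT false = true
[3.2.1] exactly-one(true, false) = true
[3.2] NOT true = false
[3] true → false = false
[root] true OR false OR false = true
Overall: true → applied

Applied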